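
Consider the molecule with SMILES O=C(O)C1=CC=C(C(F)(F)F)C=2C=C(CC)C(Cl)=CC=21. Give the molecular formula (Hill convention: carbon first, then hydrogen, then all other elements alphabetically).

Walk through each heavy atom and fill implicit hydrogens from standard valence (C 4, N 3, O 2, S 2, halogen 1):
  atom 1: O, bond orders sum to 2 (valence 2) → 0 H
  atom 2: C, bond orders sum to 4 (valence 4) → 0 H
  atom 3: O, bond orders sum to 1 (valence 2) → 1 H
  atom 4: C, bond orders sum to 4 (valence 4) → 0 H
  atom 5: C, bond orders sum to 3 (valence 4) → 1 H
  atom 6: C, bond orders sum to 3 (valence 4) → 1 H
  atom 7: C, bond orders sum to 4 (valence 4) → 0 H
  atom 8: C, bond orders sum to 4 (valence 4) → 0 H
  atom 9: F (halogen, monovalent) → 0 H
  atom 10: F (halogen, monovalent) → 0 H
  atom 11: F (halogen, monovalent) → 0 H
  atom 12: C, bond orders sum to 4 (valence 4) → 0 H
  atom 13: C, bond orders sum to 3 (valence 4) → 1 H
  atom 14: C, bond orders sum to 4 (valence 4) → 0 H
  atom 15: C, bond orders sum to 2 (valence 4) → 2 H
  atom 16: C, bond orders sum to 1 (valence 4) → 3 H
  atom 17: C, bond orders sum to 4 (valence 4) → 0 H
  atom 18: Cl (halogen, monovalent) → 0 H
  atom 19: C, bond orders sum to 3 (valence 4) → 1 H
  atom 20: C, bond orders sum to 4 (valence 4) → 0 H
Totals → C:14, H:10, Cl:1, F:3, O:2.

C14H10ClF3O2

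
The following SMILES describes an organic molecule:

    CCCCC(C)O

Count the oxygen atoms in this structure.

Scan the SMILES for O atoms (remember two-letter symbols like Cl and Br are single atoms).
Oxygen count: 1.

1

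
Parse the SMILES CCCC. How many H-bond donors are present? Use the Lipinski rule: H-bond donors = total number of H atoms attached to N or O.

0

Donors: find every N or O and count the H atoms it carries.
  (no N or O atoms present)
Lipinski HBD = 0.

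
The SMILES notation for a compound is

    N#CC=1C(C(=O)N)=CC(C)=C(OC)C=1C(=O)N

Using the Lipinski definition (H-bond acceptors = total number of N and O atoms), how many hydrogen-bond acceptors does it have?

6

N atoms: 3; O atoms: 3.
Lipinski HBA = 3 + 3 = 6.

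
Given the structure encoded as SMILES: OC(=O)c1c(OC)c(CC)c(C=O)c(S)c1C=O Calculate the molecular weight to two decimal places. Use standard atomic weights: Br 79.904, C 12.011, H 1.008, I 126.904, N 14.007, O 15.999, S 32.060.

268.28 g/mol

First, the molecular formula is C12H12O5S (counting implicit H from valence).
  C: 12 × 12.011 = 144.132
  H: 12 × 1.008 = 12.096
  O: 5 × 15.999 = 79.995
  S: 1 × 32.060 = 32.060
Sum: 12×12.011 + 12×1.008 + 5×15.999 + 1×32.060 = 268.283 → 268.28 g/mol.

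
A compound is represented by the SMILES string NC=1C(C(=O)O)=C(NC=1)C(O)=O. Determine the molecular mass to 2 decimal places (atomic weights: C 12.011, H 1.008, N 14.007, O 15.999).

170.12 g/mol

First, the molecular formula is C6H6N2O4 (counting implicit H from valence).
  C: 6 × 12.011 = 72.066
  H: 6 × 1.008 = 6.048
  N: 2 × 14.007 = 28.014
  O: 4 × 15.999 = 63.996
Sum: 6×12.011 + 6×1.008 + 2×14.007 + 4×15.999 = 170.124 → 170.12 g/mol.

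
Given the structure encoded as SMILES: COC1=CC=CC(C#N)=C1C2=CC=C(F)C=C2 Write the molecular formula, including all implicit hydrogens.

C14H10FNO

Walk through each heavy atom and fill implicit hydrogens from standard valence (C 4, N 3, O 2, S 2, halogen 1):
  atom 1: C, bond orders sum to 1 (valence 4) → 3 H
  atom 2: O, bond orders sum to 2 (valence 2) → 0 H
  atom 3: C, bond orders sum to 4 (valence 4) → 0 H
  atom 4: C, bond orders sum to 3 (valence 4) → 1 H
  atom 5: C, bond orders sum to 3 (valence 4) → 1 H
  atom 6: C, bond orders sum to 3 (valence 4) → 1 H
  atom 7: C, bond orders sum to 4 (valence 4) → 0 H
  atom 8: C, bond orders sum to 4 (valence 4) → 0 H
  atom 9: N, bond orders sum to 3 (valence 3) → 0 H
  atom 10: C, bond orders sum to 4 (valence 4) → 0 H
  atom 11: C, bond orders sum to 4 (valence 4) → 0 H
  atom 12: C, bond orders sum to 3 (valence 4) → 1 H
  atom 13: C, bond orders sum to 3 (valence 4) → 1 H
  atom 14: C, bond orders sum to 4 (valence 4) → 0 H
  atom 15: F (halogen, monovalent) → 0 H
  atom 16: C, bond orders sum to 3 (valence 4) → 1 H
  atom 17: C, bond orders sum to 3 (valence 4) → 1 H
Totals → C:14, H:10, F:1, N:1, O:1.
In Hill order: C14H10FNO.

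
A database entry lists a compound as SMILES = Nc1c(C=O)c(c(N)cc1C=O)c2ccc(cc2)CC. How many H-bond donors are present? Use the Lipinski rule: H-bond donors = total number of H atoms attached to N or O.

Donors: find every N or O and count the H atoms it carries.
  atom 1 (N): bond orders sum to 1 → 2 H
  atom 5 (O): bond orders sum to 2 → 0 H
  atom 8 (N): bond orders sum to 1 → 2 H
  atom 12 (O): bond orders sum to 2 → 0 H
Lipinski HBD = 4.

4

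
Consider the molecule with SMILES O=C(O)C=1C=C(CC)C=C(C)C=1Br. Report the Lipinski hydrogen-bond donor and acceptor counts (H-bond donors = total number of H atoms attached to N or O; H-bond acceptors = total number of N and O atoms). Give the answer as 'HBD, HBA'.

Donors: find every N or O and count the H atoms it carries.
  atom 1 (O): bond orders sum to 2 → 0 H
  atom 3 (O): bond orders sum to 1 → 1 H
Lipinski HBD = 1.
Acceptors: N atoms = 0, O atoms = 2 → HBA = 2.

1, 2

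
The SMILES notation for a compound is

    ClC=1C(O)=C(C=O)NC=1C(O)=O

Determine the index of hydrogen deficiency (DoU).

Degree of unsaturation = (number of rings) + (number of π bonds).
Ring closures in the SMILES: 1.
π bonds: 4 double bonds (each 1 DoU) → 4 DoU from unsaturation.
Total DoU = 1 + 4 = 5.

5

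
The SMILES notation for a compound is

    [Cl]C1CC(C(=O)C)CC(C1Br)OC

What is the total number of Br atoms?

Scan the SMILES for Br atoms (remember two-letter symbols like Cl and Br are single atoms).
Bromine count: 1.

1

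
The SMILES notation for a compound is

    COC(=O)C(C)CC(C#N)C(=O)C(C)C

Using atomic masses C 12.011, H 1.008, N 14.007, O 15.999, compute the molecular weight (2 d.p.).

First, the molecular formula is C11H17NO3 (counting implicit H from valence).
  C: 11 × 12.011 = 132.121
  H: 17 × 1.008 = 17.136
  N: 1 × 14.007 = 14.007
  O: 3 × 15.999 = 47.997
Sum: 11×12.011 + 17×1.008 + 1×14.007 + 3×15.999 = 211.261 → 211.26 g/mol.

211.26 g/mol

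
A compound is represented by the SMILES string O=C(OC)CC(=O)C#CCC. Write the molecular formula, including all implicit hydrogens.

C8H10O3

Walk through each heavy atom and fill implicit hydrogens from standard valence (C 4, N 3, O 2, S 2, halogen 1):
  atom 1: O, bond orders sum to 2 (valence 2) → 0 H
  atom 2: C, bond orders sum to 4 (valence 4) → 0 H
  atom 3: O, bond orders sum to 2 (valence 2) → 0 H
  atom 4: C, bond orders sum to 1 (valence 4) → 3 H
  atom 5: C, bond orders sum to 2 (valence 4) → 2 H
  atom 6: C, bond orders sum to 4 (valence 4) → 0 H
  atom 7: O, bond orders sum to 2 (valence 2) → 0 H
  atom 8: C, bond orders sum to 4 (valence 4) → 0 H
  atom 9: C, bond orders sum to 4 (valence 4) → 0 H
  atom 10: C, bond orders sum to 2 (valence 4) → 2 H
  atom 11: C, bond orders sum to 1 (valence 4) → 3 H
Totals → C:8, H:10, O:3.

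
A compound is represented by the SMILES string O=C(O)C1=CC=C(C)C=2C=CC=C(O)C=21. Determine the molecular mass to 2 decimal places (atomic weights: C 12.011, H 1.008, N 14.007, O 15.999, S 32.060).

202.21 g/mol

First, the molecular formula is C12H10O3 (counting implicit H from valence).
  C: 12 × 12.011 = 144.132
  H: 10 × 1.008 = 10.080
  O: 3 × 15.999 = 47.997
Sum: 12×12.011 + 10×1.008 + 3×15.999 = 202.209 → 202.21 g/mol.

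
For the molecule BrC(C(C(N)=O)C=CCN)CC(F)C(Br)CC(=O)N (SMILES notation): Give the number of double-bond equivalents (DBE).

3

Molecular formula: C11H18Br2FN3O2.
DoU = (2C + 2 + N − H − X) / 2, where X is the halogen count and O/S are ignored.
    = (2·11 + 2 + 3 − 18 − 3) / 2 = 6 / 2 = 3.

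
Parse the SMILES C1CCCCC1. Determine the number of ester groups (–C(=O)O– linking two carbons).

Scan the SMILES for the ester motif — none present.

0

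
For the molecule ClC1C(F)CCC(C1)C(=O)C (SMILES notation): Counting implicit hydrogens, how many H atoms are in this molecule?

12

Walk through each heavy atom and fill implicit hydrogens from standard valence (C 4, N 3, O 2, S 2, halogen 1):
  atom 1: Cl (halogen, monovalent) → 0 H
  atom 2: C, bond orders sum to 3 (valence 4) → 1 H
  atom 3: C, bond orders sum to 3 (valence 4) → 1 H
  atom 4: F (halogen, monovalent) → 0 H
  atom 5: C, bond orders sum to 2 (valence 4) → 2 H
  atom 6: C, bond orders sum to 2 (valence 4) → 2 H
  atom 7: C, bond orders sum to 3 (valence 4) → 1 H
  atom 8: C, bond orders sum to 2 (valence 4) → 2 H
  atom 9: C, bond orders sum to 4 (valence 4) → 0 H
  atom 10: O, bond orders sum to 2 (valence 2) → 0 H
  atom 11: C, bond orders sum to 1 (valence 4) → 3 H
Total hydrogens: 12.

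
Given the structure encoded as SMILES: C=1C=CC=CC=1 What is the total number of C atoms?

6

Count every carbon token in the SMILES (each C, including those in ring-closure positions and inside branches).
Carbon count: 6.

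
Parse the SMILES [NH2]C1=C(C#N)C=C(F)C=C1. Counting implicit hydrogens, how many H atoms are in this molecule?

5

Walk through each heavy atom and fill implicit hydrogens from standard valence (C 4, N 3, O 2, S 2, halogen 1):
  atom 1: N with explicit H count 2
  atom 2: C, bond orders sum to 4 (valence 4) → 0 H
  atom 3: C, bond orders sum to 4 (valence 4) → 0 H
  atom 4: C, bond orders sum to 4 (valence 4) → 0 H
  atom 5: N, bond orders sum to 3 (valence 3) → 0 H
  atom 6: C, bond orders sum to 3 (valence 4) → 1 H
  atom 7: C, bond orders sum to 4 (valence 4) → 0 H
  atom 8: F (halogen, monovalent) → 0 H
  atom 9: C, bond orders sum to 3 (valence 4) → 1 H
  atom 10: C, bond orders sum to 3 (valence 4) → 1 H
Total hydrogens: 5.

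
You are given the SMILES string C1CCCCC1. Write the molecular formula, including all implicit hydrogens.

Walk through each heavy atom and fill implicit hydrogens from standard valence (C 4, N 3, O 2, S 2, halogen 1):
  atom 1: C, bond orders sum to 2 (valence 4) → 2 H
  atom 2: C, bond orders sum to 2 (valence 4) → 2 H
  atom 3: C, bond orders sum to 2 (valence 4) → 2 H
  atom 4: C, bond orders sum to 2 (valence 4) → 2 H
  atom 5: C, bond orders sum to 2 (valence 4) → 2 H
  atom 6: C, bond orders sum to 2 (valence 4) → 2 H
Totals → C:6, H:12.

C6H12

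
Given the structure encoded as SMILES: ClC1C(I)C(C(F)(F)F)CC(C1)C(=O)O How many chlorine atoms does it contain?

1

Scan the SMILES for Cl atoms (remember two-letter symbols like Cl and Br are single atoms).
Chlorine count: 1.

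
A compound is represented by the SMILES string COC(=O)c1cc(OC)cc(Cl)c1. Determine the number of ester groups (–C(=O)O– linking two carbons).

The ester motif appears at heavy-atom position 3 in the SMILES.
Other groups present: 1 ether.
Ester count: 1.

1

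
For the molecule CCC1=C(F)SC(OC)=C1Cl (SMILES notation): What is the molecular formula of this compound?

Walk through each heavy atom and fill implicit hydrogens from standard valence (C 4, N 3, O 2, S 2, halogen 1):
  atom 1: C, bond orders sum to 1 (valence 4) → 3 H
  atom 2: C, bond orders sum to 2 (valence 4) → 2 H
  atom 3: C, bond orders sum to 4 (valence 4) → 0 H
  atom 4: C, bond orders sum to 4 (valence 4) → 0 H
  atom 5: F (halogen, monovalent) → 0 H
  atom 6: S, bond orders sum to 2 (valence 2) → 0 H
  atom 7: C, bond orders sum to 4 (valence 4) → 0 H
  atom 8: O, bond orders sum to 2 (valence 2) → 0 H
  atom 9: C, bond orders sum to 1 (valence 4) → 3 H
  atom 10: C, bond orders sum to 4 (valence 4) → 0 H
  atom 11: Cl (halogen, monovalent) → 0 H
Totals → C:7, H:8, Cl:1, F:1, O:1, S:1.

C7H8ClFOS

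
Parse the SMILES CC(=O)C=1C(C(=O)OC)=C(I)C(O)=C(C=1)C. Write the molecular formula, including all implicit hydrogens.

Walk through each heavy atom and fill implicit hydrogens from standard valence (C 4, N 3, O 2, S 2, halogen 1):
  atom 1: C, bond orders sum to 1 (valence 4) → 3 H
  atom 2: C, bond orders sum to 4 (valence 4) → 0 H
  atom 3: O, bond orders sum to 2 (valence 2) → 0 H
  atom 4: C, bond orders sum to 4 (valence 4) → 0 H
  atom 5: C, bond orders sum to 4 (valence 4) → 0 H
  atom 6: C, bond orders sum to 4 (valence 4) → 0 H
  atom 7: O, bond orders sum to 2 (valence 2) → 0 H
  atom 8: O, bond orders sum to 2 (valence 2) → 0 H
  atom 9: C, bond orders sum to 1 (valence 4) → 3 H
  atom 10: C, bond orders sum to 4 (valence 4) → 0 H
  atom 11: I (halogen, monovalent) → 0 H
  atom 12: C, bond orders sum to 4 (valence 4) → 0 H
  atom 13: O, bond orders sum to 1 (valence 2) → 1 H
  atom 14: C, bond orders sum to 4 (valence 4) → 0 H
  atom 15: C, bond orders sum to 3 (valence 4) → 1 H
  atom 16: C, bond orders sum to 1 (valence 4) → 3 H
Totals → C:11, H:11, I:1, O:4.
In Hill order: C11H11IO4.

C11H11IO4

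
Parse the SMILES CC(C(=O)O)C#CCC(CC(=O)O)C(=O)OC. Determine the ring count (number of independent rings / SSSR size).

In SMILES, each pair of matching ring-closure digits denotes one ring-closing bond; the number of such bonds equals the number of independent rings.
Ring-closure bonds here: 0.

0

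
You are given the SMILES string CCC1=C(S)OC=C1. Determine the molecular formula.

C6H8OS

Walk through each heavy atom and fill implicit hydrogens from standard valence (C 4, N 3, O 2, S 2, halogen 1):
  atom 1: C, bond orders sum to 1 (valence 4) → 3 H
  atom 2: C, bond orders sum to 2 (valence 4) → 2 H
  atom 3: C, bond orders sum to 4 (valence 4) → 0 H
  atom 4: C, bond orders sum to 4 (valence 4) → 0 H
  atom 5: S, bond orders sum to 1 (valence 2) → 1 H
  atom 6: O, bond orders sum to 2 (valence 2) → 0 H
  atom 7: C, bond orders sum to 3 (valence 4) → 1 H
  atom 8: C, bond orders sum to 3 (valence 4) → 1 H
Totals → C:6, H:8, O:1, S:1.
In Hill order: C6H8OS.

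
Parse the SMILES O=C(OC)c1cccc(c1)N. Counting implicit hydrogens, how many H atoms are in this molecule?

9

Walk through each heavy atom and fill implicit hydrogens from standard valence (C 4, N 3, O 2, S 2, halogen 1); for lowercase aromatic atoms, an aromatic c carries 1 H when it has two neighbours and 0 H with three, and aromatic n carries 0 H:
  atom 1: O, bond orders sum to 2 (valence 2) → 0 H
  atom 2: C, bond orders sum to 4 (valence 4) → 0 H
  atom 3: O, bond orders sum to 2 (valence 2) → 0 H
  atom 4: C, bond orders sum to 1 (valence 4) → 3 H
  atom 5: aromatic c, 3 neighbours → 0 H
  atom 6: aromatic c, 2 neighbours → 1 H
  atom 7: aromatic c, 2 neighbours → 1 H
  atom 8: aromatic c, 2 neighbours → 1 H
  atom 9: aromatic c, 3 neighbours → 0 H
  atom 10: aromatic c, 2 neighbours → 1 H
  atom 11: N, bond orders sum to 1 (valence 3) → 2 H
Total hydrogens: 9.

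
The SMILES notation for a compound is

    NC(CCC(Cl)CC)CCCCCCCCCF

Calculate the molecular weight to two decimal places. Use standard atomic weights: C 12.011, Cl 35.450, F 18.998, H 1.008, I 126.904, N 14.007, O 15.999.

First, the molecular formula is C15H31ClFN (counting implicit H from valence).
  C: 15 × 12.011 = 180.165
  Cl: 1 × 35.450 = 35.450
  F: 1 × 18.998 = 18.998
  H: 31 × 1.008 = 31.248
  N: 1 × 14.007 = 14.007
Sum: 15×12.011 + 1×35.450 + 1×18.998 + 31×1.008 + 1×14.007 = 279.868 → 279.87 g/mol.

279.87 g/mol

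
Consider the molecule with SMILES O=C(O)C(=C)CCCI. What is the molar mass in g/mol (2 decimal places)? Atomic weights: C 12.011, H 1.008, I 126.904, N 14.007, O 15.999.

240.04 g/mol

First, the molecular formula is C6H9IO2 (counting implicit H from valence).
  C: 6 × 12.011 = 72.066
  H: 9 × 1.008 = 9.072
  I: 1 × 126.904 = 126.904
  O: 2 × 15.999 = 31.998
Sum: 6×12.011 + 9×1.008 + 1×126.904 + 2×15.999 = 240.040 → 240.04 g/mol.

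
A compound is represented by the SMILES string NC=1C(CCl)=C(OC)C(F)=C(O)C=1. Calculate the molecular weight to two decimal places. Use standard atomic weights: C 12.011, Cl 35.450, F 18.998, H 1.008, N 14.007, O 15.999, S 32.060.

First, the molecular formula is C8H9ClFNO2 (counting implicit H from valence).
  C: 8 × 12.011 = 96.088
  Cl: 1 × 35.450 = 35.450
  F: 1 × 18.998 = 18.998
  H: 9 × 1.008 = 9.072
  N: 1 × 14.007 = 14.007
  O: 2 × 15.999 = 31.998
Sum: 8×12.011 + 1×35.450 + 1×18.998 + 9×1.008 + 1×14.007 + 2×15.999 = 205.613 → 205.61 g/mol.

205.61 g/mol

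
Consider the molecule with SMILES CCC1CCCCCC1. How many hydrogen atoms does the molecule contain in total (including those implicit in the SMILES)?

Walk through each heavy atom and fill implicit hydrogens from standard valence (C 4, N 3, O 2, S 2, halogen 1):
  atom 1: C, bond orders sum to 1 (valence 4) → 3 H
  atom 2: C, bond orders sum to 2 (valence 4) → 2 H
  atom 3: C, bond orders sum to 3 (valence 4) → 1 H
  atom 4: C, bond orders sum to 2 (valence 4) → 2 H
  atom 5: C, bond orders sum to 2 (valence 4) → 2 H
  atom 6: C, bond orders sum to 2 (valence 4) → 2 H
  atom 7: C, bond orders sum to 2 (valence 4) → 2 H
  atom 8: C, bond orders sum to 2 (valence 4) → 2 H
  atom 9: C, bond orders sum to 2 (valence 4) → 2 H
Total hydrogens: 18.

18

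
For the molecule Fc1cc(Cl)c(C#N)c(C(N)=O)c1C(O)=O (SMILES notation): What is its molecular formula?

Walk through each heavy atom and fill implicit hydrogens from standard valence (C 4, N 3, O 2, S 2, halogen 1); for lowercase aromatic atoms, an aromatic c carries 1 H when it has two neighbours and 0 H with three, and aromatic n carries 0 H:
  atom 1: F (halogen, monovalent) → 0 H
  atom 2: aromatic c, 3 neighbours → 0 H
  atom 3: aromatic c, 2 neighbours → 1 H
  atom 4: aromatic c, 3 neighbours → 0 H
  atom 5: Cl (halogen, monovalent) → 0 H
  atom 6: aromatic c, 3 neighbours → 0 H
  atom 7: C, bond orders sum to 4 (valence 4) → 0 H
  atom 8: N, bond orders sum to 3 (valence 3) → 0 H
  atom 9: aromatic c, 3 neighbours → 0 H
  atom 10: C, bond orders sum to 4 (valence 4) → 0 H
  atom 11: N, bond orders sum to 1 (valence 3) → 2 H
  atom 12: O, bond orders sum to 2 (valence 2) → 0 H
  atom 13: aromatic c, 3 neighbours → 0 H
  atom 14: C, bond orders sum to 4 (valence 4) → 0 H
  atom 15: O, bond orders sum to 1 (valence 2) → 1 H
  atom 16: O, bond orders sum to 2 (valence 2) → 0 H
Totals → C:9, H:4, Cl:1, F:1, N:2, O:3.

C9H4ClFN2O3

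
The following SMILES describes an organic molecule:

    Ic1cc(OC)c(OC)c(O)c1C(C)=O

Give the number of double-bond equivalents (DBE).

5

Molecular formula: C10H11IO4.
DoU = (2C + 2 + N − H − X) / 2, where X is the halogen count and O/S are ignored.
    = (2·10 + 2 + 0 − 11 − 1) / 2 = 10 / 2 = 5.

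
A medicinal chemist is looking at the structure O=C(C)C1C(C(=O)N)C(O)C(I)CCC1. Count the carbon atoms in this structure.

10

Count every carbon token in the SMILES (each C, including those in ring-closure positions and inside branches).
Carbon count: 10.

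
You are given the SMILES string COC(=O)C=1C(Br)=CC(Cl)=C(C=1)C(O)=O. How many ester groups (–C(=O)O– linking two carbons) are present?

1

The ester motif appears at heavy-atom position 3 in the SMILES.
Other groups present: 1 carboxylic acid.
Ester count: 1.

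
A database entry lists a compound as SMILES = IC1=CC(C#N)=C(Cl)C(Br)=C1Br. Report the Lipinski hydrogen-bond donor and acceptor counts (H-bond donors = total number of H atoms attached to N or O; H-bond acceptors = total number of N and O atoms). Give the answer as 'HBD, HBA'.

Donors: find every N or O and count the H atoms it carries.
  atom 6 (N): bond orders sum to 3 → 0 H
Lipinski HBD = 0.
Acceptors: N atoms = 1, O atoms = 0 → HBA = 1.

0, 1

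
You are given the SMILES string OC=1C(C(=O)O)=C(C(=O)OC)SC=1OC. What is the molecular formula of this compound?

C8H8O6S

Walk through each heavy atom and fill implicit hydrogens from standard valence (C 4, N 3, O 2, S 2, halogen 1):
  atom 1: O, bond orders sum to 1 (valence 2) → 1 H
  atom 2: C, bond orders sum to 4 (valence 4) → 0 H
  atom 3: C, bond orders sum to 4 (valence 4) → 0 H
  atom 4: C, bond orders sum to 4 (valence 4) → 0 H
  atom 5: O, bond orders sum to 2 (valence 2) → 0 H
  atom 6: O, bond orders sum to 1 (valence 2) → 1 H
  atom 7: C, bond orders sum to 4 (valence 4) → 0 H
  atom 8: C, bond orders sum to 4 (valence 4) → 0 H
  atom 9: O, bond orders sum to 2 (valence 2) → 0 H
  atom 10: O, bond orders sum to 2 (valence 2) → 0 H
  atom 11: C, bond orders sum to 1 (valence 4) → 3 H
  atom 12: S, bond orders sum to 2 (valence 2) → 0 H
  atom 13: C, bond orders sum to 4 (valence 4) → 0 H
  atom 14: O, bond orders sum to 2 (valence 2) → 0 H
  atom 15: C, bond orders sum to 1 (valence 4) → 3 H
Totals → C:8, H:8, O:6, S:1.
In Hill order: C8H8O6S.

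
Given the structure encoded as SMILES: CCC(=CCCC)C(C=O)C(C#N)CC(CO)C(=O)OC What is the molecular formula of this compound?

C16H25NO4

Walk through each heavy atom and fill implicit hydrogens from standard valence (C 4, N 3, O 2, S 2, halogen 1):
  atom 1: C, bond orders sum to 1 (valence 4) → 3 H
  atom 2: C, bond orders sum to 2 (valence 4) → 2 H
  atom 3: C, bond orders sum to 4 (valence 4) → 0 H
  atom 4: C, bond orders sum to 3 (valence 4) → 1 H
  atom 5: C, bond orders sum to 2 (valence 4) → 2 H
  atom 6: C, bond orders sum to 2 (valence 4) → 2 H
  atom 7: C, bond orders sum to 1 (valence 4) → 3 H
  atom 8: C, bond orders sum to 3 (valence 4) → 1 H
  atom 9: C, bond orders sum to 3 (valence 4) → 1 H
  atom 10: O, bond orders sum to 2 (valence 2) → 0 H
  atom 11: C, bond orders sum to 3 (valence 4) → 1 H
  atom 12: C, bond orders sum to 4 (valence 4) → 0 H
  atom 13: N, bond orders sum to 3 (valence 3) → 0 H
  atom 14: C, bond orders sum to 2 (valence 4) → 2 H
  atom 15: C, bond orders sum to 3 (valence 4) → 1 H
  atom 16: C, bond orders sum to 2 (valence 4) → 2 H
  atom 17: O, bond orders sum to 1 (valence 2) → 1 H
  atom 18: C, bond orders sum to 4 (valence 4) → 0 H
  atom 19: O, bond orders sum to 2 (valence 2) → 0 H
  atom 20: O, bond orders sum to 2 (valence 2) → 0 H
  atom 21: C, bond orders sum to 1 (valence 4) → 3 H
Totals → C:16, H:25, N:1, O:4.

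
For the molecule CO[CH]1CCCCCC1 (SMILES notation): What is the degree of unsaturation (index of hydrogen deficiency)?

Molecular formula: C8H16O.
DoU = (2C + 2 + N − H − X) / 2, where X is the halogen count and O/S are ignored.
    = (2·8 + 2 + 0 − 16 − 0) / 2 = 2 / 2 = 1.

1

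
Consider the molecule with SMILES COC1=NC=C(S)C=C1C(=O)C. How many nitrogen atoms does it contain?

Scan the SMILES for N atoms (remember two-letter symbols like Cl and Br are single atoms).
Nitrogen count: 1.

1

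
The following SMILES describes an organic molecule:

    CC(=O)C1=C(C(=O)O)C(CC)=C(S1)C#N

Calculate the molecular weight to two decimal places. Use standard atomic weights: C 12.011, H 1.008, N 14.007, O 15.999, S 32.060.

223.25 g/mol

First, the molecular formula is C10H9NO3S (counting implicit H from valence).
  C: 10 × 12.011 = 120.110
  H: 9 × 1.008 = 9.072
  N: 1 × 14.007 = 14.007
  O: 3 × 15.999 = 47.997
  S: 1 × 32.060 = 32.060
Sum: 10×12.011 + 9×1.008 + 1×14.007 + 3×15.999 + 1×32.060 = 223.246 → 223.25 g/mol.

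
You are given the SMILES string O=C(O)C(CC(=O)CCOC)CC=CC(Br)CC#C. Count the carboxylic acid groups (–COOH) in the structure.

The carboxylic acid motif appears at heavy-atom position 2 in the SMILES.
Other groups present: 1 alkene, 1 alkyne, 1 ether, 1 ketone.
Carboxylic acid count: 1.

1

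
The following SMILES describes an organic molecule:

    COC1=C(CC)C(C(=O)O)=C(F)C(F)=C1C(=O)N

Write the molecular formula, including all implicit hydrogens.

Walk through each heavy atom and fill implicit hydrogens from standard valence (C 4, N 3, O 2, S 2, halogen 1):
  atom 1: C, bond orders sum to 1 (valence 4) → 3 H
  atom 2: O, bond orders sum to 2 (valence 2) → 0 H
  atom 3: C, bond orders sum to 4 (valence 4) → 0 H
  atom 4: C, bond orders sum to 4 (valence 4) → 0 H
  atom 5: C, bond orders sum to 2 (valence 4) → 2 H
  atom 6: C, bond orders sum to 1 (valence 4) → 3 H
  atom 7: C, bond orders sum to 4 (valence 4) → 0 H
  atom 8: C, bond orders sum to 4 (valence 4) → 0 H
  atom 9: O, bond orders sum to 2 (valence 2) → 0 H
  atom 10: O, bond orders sum to 1 (valence 2) → 1 H
  atom 11: C, bond orders sum to 4 (valence 4) → 0 H
  atom 12: F (halogen, monovalent) → 0 H
  atom 13: C, bond orders sum to 4 (valence 4) → 0 H
  atom 14: F (halogen, monovalent) → 0 H
  atom 15: C, bond orders sum to 4 (valence 4) → 0 H
  atom 16: C, bond orders sum to 4 (valence 4) → 0 H
  atom 17: O, bond orders sum to 2 (valence 2) → 0 H
  atom 18: N, bond orders sum to 1 (valence 3) → 2 H
Totals → C:11, H:11, F:2, N:1, O:4.
In Hill order: C11H11F2NO4.

C11H11F2NO4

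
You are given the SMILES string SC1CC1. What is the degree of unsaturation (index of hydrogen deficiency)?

Molecular formula: C3H6S.
DoU = (2C + 2 + N − H − X) / 2, where X is the halogen count and O/S are ignored.
    = (2·3 + 2 + 0 − 6 − 0) / 2 = 2 / 2 = 1.

1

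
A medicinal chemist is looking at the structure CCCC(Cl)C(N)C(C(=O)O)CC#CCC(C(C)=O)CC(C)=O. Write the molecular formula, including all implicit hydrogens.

Walk through each heavy atom and fill implicit hydrogens from standard valence (C 4, N 3, O 2, S 2, halogen 1):
  atom 1: C, bond orders sum to 1 (valence 4) → 3 H
  atom 2: C, bond orders sum to 2 (valence 4) → 2 H
  atom 3: C, bond orders sum to 2 (valence 4) → 2 H
  atom 4: C, bond orders sum to 3 (valence 4) → 1 H
  atom 5: Cl (halogen, monovalent) → 0 H
  atom 6: C, bond orders sum to 3 (valence 4) → 1 H
  atom 7: N, bond orders sum to 1 (valence 3) → 2 H
  atom 8: C, bond orders sum to 3 (valence 4) → 1 H
  atom 9: C, bond orders sum to 4 (valence 4) → 0 H
  atom 10: O, bond orders sum to 2 (valence 2) → 0 H
  atom 11: O, bond orders sum to 1 (valence 2) → 1 H
  atom 12: C, bond orders sum to 2 (valence 4) → 2 H
  atom 13: C, bond orders sum to 4 (valence 4) → 0 H
  atom 14: C, bond orders sum to 4 (valence 4) → 0 H
  atom 15: C, bond orders sum to 2 (valence 4) → 2 H
  atom 16: C, bond orders sum to 3 (valence 4) → 1 H
  atom 17: C, bond orders sum to 4 (valence 4) → 0 H
  atom 18: C, bond orders sum to 1 (valence 4) → 3 H
  atom 19: O, bond orders sum to 2 (valence 2) → 0 H
  atom 20: C, bond orders sum to 2 (valence 4) → 2 H
  atom 21: C, bond orders sum to 4 (valence 4) → 0 H
  atom 22: C, bond orders sum to 1 (valence 4) → 3 H
  atom 23: O, bond orders sum to 2 (valence 2) → 0 H
Totals → C:17, H:26, Cl:1, N:1, O:4.

C17H26ClNO4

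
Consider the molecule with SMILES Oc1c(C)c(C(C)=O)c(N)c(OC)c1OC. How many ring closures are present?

In SMILES, each pair of matching ring-closure digits denotes one ring-closing bond; the number of such bonds equals the number of independent rings.
Ring-closure bonds here: 1.

1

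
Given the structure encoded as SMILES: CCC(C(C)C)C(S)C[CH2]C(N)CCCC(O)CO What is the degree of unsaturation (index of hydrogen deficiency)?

Molecular formula: C15H33NO2S.
DoU = (2C + 2 + N − H − X) / 2, where X is the halogen count and O/S are ignored.
    = (2·15 + 2 + 1 − 33 − 0) / 2 = 0 / 2 = 0.

0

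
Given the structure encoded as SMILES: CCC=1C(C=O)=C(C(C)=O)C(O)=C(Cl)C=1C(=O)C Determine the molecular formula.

C13H13ClO4

Walk through each heavy atom and fill implicit hydrogens from standard valence (C 4, N 3, O 2, S 2, halogen 1):
  atom 1: C, bond orders sum to 1 (valence 4) → 3 H
  atom 2: C, bond orders sum to 2 (valence 4) → 2 H
  atom 3: C, bond orders sum to 4 (valence 4) → 0 H
  atom 4: C, bond orders sum to 4 (valence 4) → 0 H
  atom 5: C, bond orders sum to 3 (valence 4) → 1 H
  atom 6: O, bond orders sum to 2 (valence 2) → 0 H
  atom 7: C, bond orders sum to 4 (valence 4) → 0 H
  atom 8: C, bond orders sum to 4 (valence 4) → 0 H
  atom 9: C, bond orders sum to 1 (valence 4) → 3 H
  atom 10: O, bond orders sum to 2 (valence 2) → 0 H
  atom 11: C, bond orders sum to 4 (valence 4) → 0 H
  atom 12: O, bond orders sum to 1 (valence 2) → 1 H
  atom 13: C, bond orders sum to 4 (valence 4) → 0 H
  atom 14: Cl (halogen, monovalent) → 0 H
  atom 15: C, bond orders sum to 4 (valence 4) → 0 H
  atom 16: C, bond orders sum to 4 (valence 4) → 0 H
  atom 17: O, bond orders sum to 2 (valence 2) → 0 H
  atom 18: C, bond orders sum to 1 (valence 4) → 3 H
Totals → C:13, H:13, Cl:1, O:4.
In Hill order: C13H13ClO4.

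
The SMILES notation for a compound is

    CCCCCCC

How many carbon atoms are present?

Count every carbon token in the SMILES (each C, including those in ring-closure positions and inside branches).
Carbon count: 7.

7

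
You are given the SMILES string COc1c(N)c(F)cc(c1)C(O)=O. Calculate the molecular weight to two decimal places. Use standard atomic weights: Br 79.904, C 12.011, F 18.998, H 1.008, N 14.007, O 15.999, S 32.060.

185.15 g/mol

First, the molecular formula is C8H8FNO3 (counting implicit H from valence).
  C: 8 × 12.011 = 96.088
  F: 1 × 18.998 = 18.998
  H: 8 × 1.008 = 8.064
  N: 1 × 14.007 = 14.007
  O: 3 × 15.999 = 47.997
Sum: 8×12.011 + 1×18.998 + 8×1.008 + 1×14.007 + 3×15.999 = 185.154 → 185.15 g/mol.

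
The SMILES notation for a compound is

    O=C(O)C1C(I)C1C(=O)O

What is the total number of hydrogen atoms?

Walk through each heavy atom and fill implicit hydrogens from standard valence (C 4, N 3, O 2, S 2, halogen 1):
  atom 1: O, bond orders sum to 2 (valence 2) → 0 H
  atom 2: C, bond orders sum to 4 (valence 4) → 0 H
  atom 3: O, bond orders sum to 1 (valence 2) → 1 H
  atom 4: C, bond orders sum to 3 (valence 4) → 1 H
  atom 5: C, bond orders sum to 3 (valence 4) → 1 H
  atom 6: I (halogen, monovalent) → 0 H
  atom 7: C, bond orders sum to 3 (valence 4) → 1 H
  atom 8: C, bond orders sum to 4 (valence 4) → 0 H
  atom 9: O, bond orders sum to 2 (valence 2) → 0 H
  atom 10: O, bond orders sum to 1 (valence 2) → 1 H
Total hydrogens: 5.

5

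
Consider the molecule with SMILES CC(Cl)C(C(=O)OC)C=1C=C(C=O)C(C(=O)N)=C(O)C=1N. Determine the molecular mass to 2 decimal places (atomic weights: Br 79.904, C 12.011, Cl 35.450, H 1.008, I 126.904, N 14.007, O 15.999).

First, the molecular formula is C13H15ClN2O5 (counting implicit H from valence).
  C: 13 × 12.011 = 156.143
  Cl: 1 × 35.450 = 35.450
  H: 15 × 1.008 = 15.120
  N: 2 × 14.007 = 28.014
  O: 5 × 15.999 = 79.995
Sum: 13×12.011 + 1×35.450 + 15×1.008 + 2×14.007 + 5×15.999 = 314.722 → 314.72 g/mol.

314.72 g/mol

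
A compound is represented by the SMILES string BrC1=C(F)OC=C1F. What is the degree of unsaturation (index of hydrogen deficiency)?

Degree of unsaturation = (number of rings) + (number of π bonds).
Ring closures in the SMILES: 1.
π bonds: 2 double bonds (each 1 DoU) → 2 DoU from unsaturation.
Total DoU = 1 + 2 = 3.

3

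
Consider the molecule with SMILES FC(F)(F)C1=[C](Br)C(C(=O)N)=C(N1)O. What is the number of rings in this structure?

In SMILES, each pair of matching ring-closure digits denotes one ring-closing bond; the number of such bonds equals the number of independent rings.
Ring-closure bonds here: 1.

1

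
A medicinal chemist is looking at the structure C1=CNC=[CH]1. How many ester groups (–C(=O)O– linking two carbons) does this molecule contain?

0

Scan the SMILES for the ester motif — none present.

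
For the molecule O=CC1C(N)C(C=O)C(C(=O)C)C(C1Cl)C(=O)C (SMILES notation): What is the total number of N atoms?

Scan the SMILES for N atoms (remember two-letter symbols like Cl and Br are single atoms).
Nitrogen count: 1.

1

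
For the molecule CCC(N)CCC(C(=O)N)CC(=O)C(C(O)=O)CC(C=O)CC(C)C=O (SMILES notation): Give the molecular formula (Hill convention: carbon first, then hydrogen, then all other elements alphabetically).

Walk through each heavy atom and fill implicit hydrogens from standard valence (C 4, N 3, O 2, S 2, halogen 1):
  atom 1: C, bond orders sum to 1 (valence 4) → 3 H
  atom 2: C, bond orders sum to 2 (valence 4) → 2 H
  atom 3: C, bond orders sum to 3 (valence 4) → 1 H
  atom 4: N, bond orders sum to 1 (valence 3) → 2 H
  atom 5: C, bond orders sum to 2 (valence 4) → 2 H
  atom 6: C, bond orders sum to 2 (valence 4) → 2 H
  atom 7: C, bond orders sum to 3 (valence 4) → 1 H
  atom 8: C, bond orders sum to 4 (valence 4) → 0 H
  atom 9: O, bond orders sum to 2 (valence 2) → 0 H
  atom 10: N, bond orders sum to 1 (valence 3) → 2 H
  atom 11: C, bond orders sum to 2 (valence 4) → 2 H
  atom 12: C, bond orders sum to 4 (valence 4) → 0 H
  atom 13: O, bond orders sum to 2 (valence 2) → 0 H
  atom 14: C, bond orders sum to 3 (valence 4) → 1 H
  atom 15: C, bond orders sum to 4 (valence 4) → 0 H
  atom 16: O, bond orders sum to 1 (valence 2) → 1 H
  atom 17: O, bond orders sum to 2 (valence 2) → 0 H
  atom 18: C, bond orders sum to 2 (valence 4) → 2 H
  atom 19: C, bond orders sum to 3 (valence 4) → 1 H
  atom 20: C, bond orders sum to 3 (valence 4) → 1 H
  atom 21: O, bond orders sum to 2 (valence 2) → 0 H
  atom 22: C, bond orders sum to 2 (valence 4) → 2 H
  atom 23: C, bond orders sum to 3 (valence 4) → 1 H
  atom 24: C, bond orders sum to 1 (valence 4) → 3 H
  atom 25: C, bond orders sum to 3 (valence 4) → 1 H
  atom 26: O, bond orders sum to 2 (valence 2) → 0 H
Totals → C:18, H:30, N:2, O:6.
In Hill order: C18H30N2O6.

C18H30N2O6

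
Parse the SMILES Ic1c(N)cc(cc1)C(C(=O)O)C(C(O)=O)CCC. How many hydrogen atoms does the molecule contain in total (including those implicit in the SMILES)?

16

Walk through each heavy atom and fill implicit hydrogens from standard valence (C 4, N 3, O 2, S 2, halogen 1); for lowercase aromatic atoms, an aromatic c carries 1 H when it has two neighbours and 0 H with three, and aromatic n carries 0 H:
  atom 1: I (halogen, monovalent) → 0 H
  atom 2: aromatic c, 3 neighbours → 0 H
  atom 3: aromatic c, 3 neighbours → 0 H
  atom 4: N, bond orders sum to 1 (valence 3) → 2 H
  atom 5: aromatic c, 2 neighbours → 1 H
  atom 6: aromatic c, 3 neighbours → 0 H
  atom 7: aromatic c, 2 neighbours → 1 H
  atom 8: aromatic c, 2 neighbours → 1 H
  atom 9: C, bond orders sum to 3 (valence 4) → 1 H
  atom 10: C, bond orders sum to 4 (valence 4) → 0 H
  atom 11: O, bond orders sum to 2 (valence 2) → 0 H
  atom 12: O, bond orders sum to 1 (valence 2) → 1 H
  atom 13: C, bond orders sum to 3 (valence 4) → 1 H
  atom 14: C, bond orders sum to 4 (valence 4) → 0 H
  atom 15: O, bond orders sum to 1 (valence 2) → 1 H
  atom 16: O, bond orders sum to 2 (valence 2) → 0 H
  atom 17: C, bond orders sum to 2 (valence 4) → 2 H
  atom 18: C, bond orders sum to 2 (valence 4) → 2 H
  atom 19: C, bond orders sum to 1 (valence 4) → 3 H
Total hydrogens: 16.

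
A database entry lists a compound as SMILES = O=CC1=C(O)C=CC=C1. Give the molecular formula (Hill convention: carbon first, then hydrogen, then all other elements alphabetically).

C7H6O2

Walk through each heavy atom and fill implicit hydrogens from standard valence (C 4, N 3, O 2, S 2, halogen 1):
  atom 1: O, bond orders sum to 2 (valence 2) → 0 H
  atom 2: C, bond orders sum to 3 (valence 4) → 1 H
  atom 3: C, bond orders sum to 4 (valence 4) → 0 H
  atom 4: C, bond orders sum to 4 (valence 4) → 0 H
  atom 5: O, bond orders sum to 1 (valence 2) → 1 H
  atom 6: C, bond orders sum to 3 (valence 4) → 1 H
  atom 7: C, bond orders sum to 3 (valence 4) → 1 H
  atom 8: C, bond orders sum to 3 (valence 4) → 1 H
  atom 9: C, bond orders sum to 3 (valence 4) → 1 H
Totals → C:7, H:6, O:2.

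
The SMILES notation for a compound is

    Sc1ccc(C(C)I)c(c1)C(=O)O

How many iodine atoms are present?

Scan the SMILES for I atoms (remember two-letter symbols like Cl and Br are single atoms).
Iodine count: 1.

1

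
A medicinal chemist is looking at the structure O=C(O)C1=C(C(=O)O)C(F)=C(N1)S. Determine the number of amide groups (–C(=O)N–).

Scan the SMILES for the amide motif — none present.
Groups that are present: 2 carboxylic acid, 1 thiol.

0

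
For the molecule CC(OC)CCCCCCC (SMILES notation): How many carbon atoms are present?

10

Count every carbon token in the SMILES (each C, including those in ring-closure positions and inside branches).
Carbon count: 10.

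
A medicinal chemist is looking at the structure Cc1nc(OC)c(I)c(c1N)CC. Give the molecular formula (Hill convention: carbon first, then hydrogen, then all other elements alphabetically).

Walk through each heavy atom and fill implicit hydrogens from standard valence (C 4, N 3, O 2, S 2, halogen 1); for lowercase aromatic atoms, an aromatic c carries 1 H when it has two neighbours and 0 H with three, and aromatic n carries 0 H:
  atom 1: C, bond orders sum to 1 (valence 4) → 3 H
  atom 2: aromatic c, 3 neighbours → 0 H
  atom 3: aromatic n, 2 neighbours → 0 H
  atom 4: aromatic c, 3 neighbours → 0 H
  atom 5: O, bond orders sum to 2 (valence 2) → 0 H
  atom 6: C, bond orders sum to 1 (valence 4) → 3 H
  atom 7: aromatic c, 3 neighbours → 0 H
  atom 8: I (halogen, monovalent) → 0 H
  atom 9: aromatic c, 3 neighbours → 0 H
  atom 10: aromatic c, 3 neighbours → 0 H
  atom 11: N, bond orders sum to 1 (valence 3) → 2 H
  atom 12: C, bond orders sum to 2 (valence 4) → 2 H
  atom 13: C, bond orders sum to 1 (valence 4) → 3 H
Totals → C:9, H:13, I:1, N:2, O:1.

C9H13IN2O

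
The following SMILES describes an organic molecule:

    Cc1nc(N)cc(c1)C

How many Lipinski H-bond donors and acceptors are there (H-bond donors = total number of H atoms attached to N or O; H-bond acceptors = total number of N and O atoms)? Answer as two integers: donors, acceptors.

2, 2

Donors: find every N or O and count the H atoms it carries.
  atom 3 (N): bond orders sum to 3 → 0 H
  atom 5 (N): bond orders sum to 1 → 2 H
Lipinski HBD = 2.
Acceptors: N atoms = 2, O atoms = 0 → HBA = 2.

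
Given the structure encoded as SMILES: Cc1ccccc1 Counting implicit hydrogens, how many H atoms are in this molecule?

8

Walk through each heavy atom and fill implicit hydrogens from standard valence (C 4, N 3, O 2, S 2, halogen 1); for lowercase aromatic atoms, an aromatic c carries 1 H when it has two neighbours and 0 H with three, and aromatic n carries 0 H:
  atom 1: C, bond orders sum to 1 (valence 4) → 3 H
  atom 2: aromatic c, 3 neighbours → 0 H
  atom 3: aromatic c, 2 neighbours → 1 H
  atom 4: aromatic c, 2 neighbours → 1 H
  atom 5: aromatic c, 2 neighbours → 1 H
  atom 6: aromatic c, 2 neighbours → 1 H
  atom 7: aromatic c, 2 neighbours → 1 H
Total hydrogens: 8.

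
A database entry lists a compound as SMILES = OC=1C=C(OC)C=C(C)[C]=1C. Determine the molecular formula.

C9H12O2

Walk through each heavy atom and fill implicit hydrogens from standard valence (C 4, N 3, O 2, S 2, halogen 1):
  atom 1: O, bond orders sum to 1 (valence 2) → 1 H
  atom 2: C, bond orders sum to 4 (valence 4) → 0 H
  atom 3: C, bond orders sum to 3 (valence 4) → 1 H
  atom 4: C, bond orders sum to 4 (valence 4) → 0 H
  atom 5: O, bond orders sum to 2 (valence 2) → 0 H
  atom 6: C, bond orders sum to 1 (valence 4) → 3 H
  atom 7: C, bond orders sum to 3 (valence 4) → 1 H
  atom 8: C, bond orders sum to 4 (valence 4) → 0 H
  atom 9: C, bond orders sum to 1 (valence 4) → 3 H
  atom 10: C with explicit H count 0
  atom 11: C, bond orders sum to 1 (valence 4) → 3 H
Totals → C:9, H:12, O:2.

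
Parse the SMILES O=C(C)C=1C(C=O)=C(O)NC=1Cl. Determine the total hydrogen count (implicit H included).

6

Walk through each heavy atom and fill implicit hydrogens from standard valence (C 4, N 3, O 2, S 2, halogen 1):
  atom 1: O, bond orders sum to 2 (valence 2) → 0 H
  atom 2: C, bond orders sum to 4 (valence 4) → 0 H
  atom 3: C, bond orders sum to 1 (valence 4) → 3 H
  atom 4: C, bond orders sum to 4 (valence 4) → 0 H
  atom 5: C, bond orders sum to 4 (valence 4) → 0 H
  atom 6: C, bond orders sum to 3 (valence 4) → 1 H
  atom 7: O, bond orders sum to 2 (valence 2) → 0 H
  atom 8: C, bond orders sum to 4 (valence 4) → 0 H
  atom 9: O, bond orders sum to 1 (valence 2) → 1 H
  atom 10: N, bond orders sum to 2 (valence 3) → 1 H
  atom 11: C, bond orders sum to 4 (valence 4) → 0 H
  atom 12: Cl (halogen, monovalent) → 0 H
Total hydrogens: 6.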